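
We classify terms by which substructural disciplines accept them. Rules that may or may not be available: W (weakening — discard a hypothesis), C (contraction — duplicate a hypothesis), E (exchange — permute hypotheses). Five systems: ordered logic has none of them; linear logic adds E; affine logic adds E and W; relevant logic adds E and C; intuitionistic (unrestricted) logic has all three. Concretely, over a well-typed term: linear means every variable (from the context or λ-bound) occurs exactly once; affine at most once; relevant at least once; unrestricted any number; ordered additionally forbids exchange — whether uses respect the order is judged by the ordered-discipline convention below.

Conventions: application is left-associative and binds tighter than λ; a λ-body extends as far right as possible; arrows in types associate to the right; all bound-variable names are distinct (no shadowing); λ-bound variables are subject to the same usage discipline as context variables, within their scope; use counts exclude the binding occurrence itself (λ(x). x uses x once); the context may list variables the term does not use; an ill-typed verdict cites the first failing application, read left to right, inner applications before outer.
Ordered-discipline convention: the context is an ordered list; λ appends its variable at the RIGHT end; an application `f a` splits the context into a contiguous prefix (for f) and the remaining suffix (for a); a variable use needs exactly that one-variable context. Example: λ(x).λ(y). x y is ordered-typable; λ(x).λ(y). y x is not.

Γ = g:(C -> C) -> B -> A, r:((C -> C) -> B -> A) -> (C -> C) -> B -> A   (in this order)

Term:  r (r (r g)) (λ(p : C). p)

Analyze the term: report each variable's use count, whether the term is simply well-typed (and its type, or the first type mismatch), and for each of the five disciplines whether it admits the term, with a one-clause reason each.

use counts: g ×1, r ×3, p (λ-bound) ×1
use order (left to right): r, r, r, g, p
typing: ✓ — B -> A
ordered: ✗, uses contraction: r ×3
linear: ✗, uses contraction: r ×3
affine: ✗, uses contraction: r ×3
relevant: ✓, at least one use each (g, r, p)
unrestricted: ✓, simply typable at B -> A; W, C, E all held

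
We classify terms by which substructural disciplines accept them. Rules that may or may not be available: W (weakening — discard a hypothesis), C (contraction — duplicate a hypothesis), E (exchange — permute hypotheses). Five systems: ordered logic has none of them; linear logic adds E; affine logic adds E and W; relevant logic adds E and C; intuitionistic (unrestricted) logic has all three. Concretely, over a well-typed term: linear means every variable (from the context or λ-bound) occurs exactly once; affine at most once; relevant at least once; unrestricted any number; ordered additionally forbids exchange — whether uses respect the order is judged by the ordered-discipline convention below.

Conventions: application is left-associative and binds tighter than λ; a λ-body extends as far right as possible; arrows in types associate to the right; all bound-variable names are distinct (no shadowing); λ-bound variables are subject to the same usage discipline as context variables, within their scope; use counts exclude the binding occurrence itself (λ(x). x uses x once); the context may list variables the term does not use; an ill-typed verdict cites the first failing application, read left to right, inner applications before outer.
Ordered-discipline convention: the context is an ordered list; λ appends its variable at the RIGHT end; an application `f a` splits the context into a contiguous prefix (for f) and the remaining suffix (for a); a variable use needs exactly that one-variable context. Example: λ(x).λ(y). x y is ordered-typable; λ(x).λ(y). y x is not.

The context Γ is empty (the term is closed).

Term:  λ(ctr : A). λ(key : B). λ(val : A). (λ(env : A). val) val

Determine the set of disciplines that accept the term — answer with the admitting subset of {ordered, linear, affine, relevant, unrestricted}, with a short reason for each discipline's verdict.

accepted by: unrestricted
usage: ctr [bound] ×0; key [bound] ×0; val [bound] ×2; env [bound] ×0
use order (left to right): val, val
typing: well-typed at A → B → A → A
ordered ✗ (repeated use of val ×2; needs weakening: ctr, key, env unused)
linear ✗ (repeated use of val ×2; needs weakening: ctr, key, env unused)
affine ✗ (repeated use of val ×2)
relevant ✗ (needs weakening: ctr, key, env unused)
unrestricted ✓ (type-checks (A → B → A → A) and nothing is barred)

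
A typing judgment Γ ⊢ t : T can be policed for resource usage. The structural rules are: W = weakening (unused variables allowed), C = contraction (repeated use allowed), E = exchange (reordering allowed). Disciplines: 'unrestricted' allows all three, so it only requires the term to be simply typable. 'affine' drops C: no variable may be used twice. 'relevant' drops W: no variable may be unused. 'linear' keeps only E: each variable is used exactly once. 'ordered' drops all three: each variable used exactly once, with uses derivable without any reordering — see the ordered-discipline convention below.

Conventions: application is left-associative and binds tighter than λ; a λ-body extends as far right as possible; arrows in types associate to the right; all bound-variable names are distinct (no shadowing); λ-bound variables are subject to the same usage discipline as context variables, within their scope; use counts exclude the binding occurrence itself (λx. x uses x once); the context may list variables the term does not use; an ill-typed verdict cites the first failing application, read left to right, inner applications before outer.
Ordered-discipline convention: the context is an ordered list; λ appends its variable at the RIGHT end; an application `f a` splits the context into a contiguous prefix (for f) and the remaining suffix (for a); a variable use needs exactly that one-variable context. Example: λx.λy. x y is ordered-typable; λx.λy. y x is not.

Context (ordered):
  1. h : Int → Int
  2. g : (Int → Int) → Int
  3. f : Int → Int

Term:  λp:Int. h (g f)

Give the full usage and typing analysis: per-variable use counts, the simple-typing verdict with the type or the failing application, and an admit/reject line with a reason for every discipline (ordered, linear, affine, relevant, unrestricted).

variable uses: h: 1; g: 1; f: 1; p (λ-bound): 0
order of uses: h, g, f
typing: well-typed at Int → Int
ordered: ✗, needs weakening: p unused
linear: ✗, needs weakening: p unused
affine: ✓, at most one use each (h, g, f, p)
relevant: ✗, needs weakening: p unused
unrestricted: ✓, typability at Int → Int is all that's needed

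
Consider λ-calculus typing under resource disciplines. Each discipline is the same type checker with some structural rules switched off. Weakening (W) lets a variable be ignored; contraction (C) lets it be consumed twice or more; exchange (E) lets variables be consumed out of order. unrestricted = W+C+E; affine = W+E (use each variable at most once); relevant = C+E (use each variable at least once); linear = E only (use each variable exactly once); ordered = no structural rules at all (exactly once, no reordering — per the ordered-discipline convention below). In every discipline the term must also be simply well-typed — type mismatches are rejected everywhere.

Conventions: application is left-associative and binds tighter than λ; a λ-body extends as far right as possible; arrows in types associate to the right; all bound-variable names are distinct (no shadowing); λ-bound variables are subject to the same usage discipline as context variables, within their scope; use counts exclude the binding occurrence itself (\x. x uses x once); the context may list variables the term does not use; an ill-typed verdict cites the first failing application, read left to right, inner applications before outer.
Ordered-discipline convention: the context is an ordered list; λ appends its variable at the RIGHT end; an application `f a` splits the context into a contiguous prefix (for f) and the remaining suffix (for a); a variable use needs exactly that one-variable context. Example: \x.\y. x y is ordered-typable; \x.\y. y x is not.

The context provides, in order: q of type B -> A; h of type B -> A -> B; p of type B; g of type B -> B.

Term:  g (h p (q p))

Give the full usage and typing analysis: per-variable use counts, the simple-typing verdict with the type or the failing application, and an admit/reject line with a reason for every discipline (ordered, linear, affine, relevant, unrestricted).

counts: q: 1×, h: 1×, p: 2×, g: 1×
uses in reading order: g, h, p, q, p
typing: the term checks, with type B
ordered ✗ (repeated use of p ×2)
linear ✗ (repeated use of p ×2)
affine ✗ (repeated use of p ×2)
relevant ✓ (none of q, h, p, g goes unused)
unrestricted ✓ (typability at B is all that's needed)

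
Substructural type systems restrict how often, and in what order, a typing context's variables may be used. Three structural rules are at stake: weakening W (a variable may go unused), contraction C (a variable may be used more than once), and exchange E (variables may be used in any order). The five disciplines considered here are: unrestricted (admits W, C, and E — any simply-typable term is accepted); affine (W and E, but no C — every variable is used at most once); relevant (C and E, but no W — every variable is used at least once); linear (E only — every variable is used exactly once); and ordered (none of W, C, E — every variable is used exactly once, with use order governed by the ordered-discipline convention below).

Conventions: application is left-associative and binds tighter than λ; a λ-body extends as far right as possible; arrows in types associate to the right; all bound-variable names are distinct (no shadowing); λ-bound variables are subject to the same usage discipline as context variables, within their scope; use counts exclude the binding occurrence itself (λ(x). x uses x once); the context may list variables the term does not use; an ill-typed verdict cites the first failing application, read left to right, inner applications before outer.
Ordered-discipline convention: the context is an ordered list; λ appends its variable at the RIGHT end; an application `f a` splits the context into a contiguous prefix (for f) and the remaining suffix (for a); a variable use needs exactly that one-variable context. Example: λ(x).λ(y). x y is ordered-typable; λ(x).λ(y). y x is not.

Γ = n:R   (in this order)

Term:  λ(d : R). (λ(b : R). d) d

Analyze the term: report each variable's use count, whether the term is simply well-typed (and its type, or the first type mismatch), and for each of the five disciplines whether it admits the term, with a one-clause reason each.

variable uses: n ×0; d (λ-bound) ×2; b (λ-bound) ×0
use order (left to right): d, d
typing: the term checks, with type R -> R
ordered: ✗, uses contraction: d ×2; needs weakening: n, b unused
linear: ✗, uses contraction: d ×2; needs weakening: n, b unused
affine: ✗, uses contraction: d ×2
relevant: ✗, needs weakening: n, b unused
unrestricted: ✓, type-checks (R -> R) and nothing is barred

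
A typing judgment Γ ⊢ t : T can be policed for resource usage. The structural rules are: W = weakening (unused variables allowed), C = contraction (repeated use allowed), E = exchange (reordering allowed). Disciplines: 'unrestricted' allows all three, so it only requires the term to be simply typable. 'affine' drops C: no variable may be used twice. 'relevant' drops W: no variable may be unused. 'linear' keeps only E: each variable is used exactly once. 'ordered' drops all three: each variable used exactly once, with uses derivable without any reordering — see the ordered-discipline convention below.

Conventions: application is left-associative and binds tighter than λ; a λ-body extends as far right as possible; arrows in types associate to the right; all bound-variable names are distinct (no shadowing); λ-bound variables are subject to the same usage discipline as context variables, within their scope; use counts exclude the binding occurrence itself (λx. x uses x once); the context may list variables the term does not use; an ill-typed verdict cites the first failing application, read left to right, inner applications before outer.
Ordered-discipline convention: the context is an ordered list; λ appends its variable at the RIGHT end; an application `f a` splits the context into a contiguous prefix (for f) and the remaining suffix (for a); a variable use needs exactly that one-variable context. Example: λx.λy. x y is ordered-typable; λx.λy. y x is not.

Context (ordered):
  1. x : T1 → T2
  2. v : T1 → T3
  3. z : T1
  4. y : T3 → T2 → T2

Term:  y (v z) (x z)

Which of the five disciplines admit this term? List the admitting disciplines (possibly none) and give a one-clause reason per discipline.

admitting disciplines: relevant, unrestricted
usage: x ×1; v ×1; z ×2; y ×1
left-to-right use order: y, v, z, x, z
typing: the term checks, with type T2
ordered: ✗, repeated use of z ×2
linear: ✗, repeated use of z ×2
affine: ✗, repeated use of z ×2
relevant: ✓, none of x, v, z, y goes unused
unrestricted: ✓, simply typable at T2; W, C, E all held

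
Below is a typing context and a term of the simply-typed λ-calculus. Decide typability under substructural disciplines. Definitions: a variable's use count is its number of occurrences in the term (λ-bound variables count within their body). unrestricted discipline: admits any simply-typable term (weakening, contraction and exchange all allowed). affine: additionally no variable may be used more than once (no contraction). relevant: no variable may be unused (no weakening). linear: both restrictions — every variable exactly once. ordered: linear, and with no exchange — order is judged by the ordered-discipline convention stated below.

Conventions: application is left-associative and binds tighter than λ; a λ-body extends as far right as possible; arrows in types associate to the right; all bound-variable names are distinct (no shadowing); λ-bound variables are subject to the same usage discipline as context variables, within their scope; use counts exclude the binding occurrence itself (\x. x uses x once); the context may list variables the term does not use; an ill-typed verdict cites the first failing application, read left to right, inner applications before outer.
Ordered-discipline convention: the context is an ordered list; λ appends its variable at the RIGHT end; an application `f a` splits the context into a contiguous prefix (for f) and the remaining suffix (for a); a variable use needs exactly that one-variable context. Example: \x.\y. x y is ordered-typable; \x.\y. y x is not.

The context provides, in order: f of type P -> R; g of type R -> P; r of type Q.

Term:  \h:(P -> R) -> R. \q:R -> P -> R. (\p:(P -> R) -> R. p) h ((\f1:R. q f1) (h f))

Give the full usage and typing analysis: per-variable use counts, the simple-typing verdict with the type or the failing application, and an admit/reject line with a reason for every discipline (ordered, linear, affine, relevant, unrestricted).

counts: f: 1; g: 0; r: 0; h [bound]: 2; q [bound]: 1; p [bound]: 1; f1 [bound]: 1
left-to-right use order: p, h, q, f1, h, f
typing: the term checks, with type ((P -> R) -> R) -> (R -> P -> R) -> R
ordered: ✗ — needs contraction — h ×2; needs weakening: g, r unused
linear: ✗ — needs contraction — h ×2; needs weakening: g, r unused
affine: ✗ — needs contraction — h ×2
relevant: ✗ — needs weakening: g, r unused
unrestricted: ✓ — type-checks (((P -> R) -> R) -> (R -> P -> R) -> R) and nothing is barred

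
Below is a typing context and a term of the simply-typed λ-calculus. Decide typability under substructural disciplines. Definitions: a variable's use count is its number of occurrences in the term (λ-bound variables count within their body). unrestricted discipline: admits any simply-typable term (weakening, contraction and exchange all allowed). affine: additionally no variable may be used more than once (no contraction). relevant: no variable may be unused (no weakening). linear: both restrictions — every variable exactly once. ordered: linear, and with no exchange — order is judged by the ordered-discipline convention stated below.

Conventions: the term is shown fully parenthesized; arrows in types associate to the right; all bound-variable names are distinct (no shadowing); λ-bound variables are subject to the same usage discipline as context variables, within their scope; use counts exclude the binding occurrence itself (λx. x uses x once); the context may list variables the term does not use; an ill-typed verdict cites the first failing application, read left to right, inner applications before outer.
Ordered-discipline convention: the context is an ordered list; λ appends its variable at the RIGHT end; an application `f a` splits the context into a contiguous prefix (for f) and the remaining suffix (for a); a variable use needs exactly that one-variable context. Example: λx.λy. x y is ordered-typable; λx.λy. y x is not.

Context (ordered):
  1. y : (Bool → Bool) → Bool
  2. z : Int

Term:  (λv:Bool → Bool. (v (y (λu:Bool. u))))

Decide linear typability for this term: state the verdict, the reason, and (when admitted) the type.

no — z never used (weakening)
usage: y: 1; z: 0; v (bound): 1; u (bound): 1
order of uses: v, y, u
typing: well-typed at (Bool → Bool) → Bool
all disciplines: ordered ✗; linear ✗; affine ✓; relevant ✗; unrestricted ✓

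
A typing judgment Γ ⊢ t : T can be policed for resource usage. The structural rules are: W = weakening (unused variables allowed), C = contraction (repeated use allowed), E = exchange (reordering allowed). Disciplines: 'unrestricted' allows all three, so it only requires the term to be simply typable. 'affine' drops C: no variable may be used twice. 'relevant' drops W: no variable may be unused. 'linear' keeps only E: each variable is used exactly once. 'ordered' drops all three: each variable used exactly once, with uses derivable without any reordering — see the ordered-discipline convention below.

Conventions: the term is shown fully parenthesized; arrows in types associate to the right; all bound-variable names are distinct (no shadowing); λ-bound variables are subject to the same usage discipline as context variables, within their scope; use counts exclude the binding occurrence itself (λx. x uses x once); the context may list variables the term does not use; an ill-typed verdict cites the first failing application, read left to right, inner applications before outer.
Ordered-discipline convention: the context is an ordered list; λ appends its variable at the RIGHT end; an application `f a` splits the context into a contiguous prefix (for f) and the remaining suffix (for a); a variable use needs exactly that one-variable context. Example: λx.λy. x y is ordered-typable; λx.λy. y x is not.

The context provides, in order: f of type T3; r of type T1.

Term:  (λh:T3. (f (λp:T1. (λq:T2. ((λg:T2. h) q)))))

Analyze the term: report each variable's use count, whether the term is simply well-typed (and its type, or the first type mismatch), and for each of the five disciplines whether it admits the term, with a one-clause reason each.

variable uses: f=1; r=0; h [bound]=1; p [bound]=0; q [bound]=1; g [bound]=0
order of uses: f, h, q
typing: ill-typed: non-arrow in function slot: T3
ordered ✗ (not simply typable)
linear ✗ (fails simple typing)
affine ✗ (a type mismatch blocks all five)
relevant ✗ (the type mismatch rejects it)
unrestricted ✗ (not simply typable)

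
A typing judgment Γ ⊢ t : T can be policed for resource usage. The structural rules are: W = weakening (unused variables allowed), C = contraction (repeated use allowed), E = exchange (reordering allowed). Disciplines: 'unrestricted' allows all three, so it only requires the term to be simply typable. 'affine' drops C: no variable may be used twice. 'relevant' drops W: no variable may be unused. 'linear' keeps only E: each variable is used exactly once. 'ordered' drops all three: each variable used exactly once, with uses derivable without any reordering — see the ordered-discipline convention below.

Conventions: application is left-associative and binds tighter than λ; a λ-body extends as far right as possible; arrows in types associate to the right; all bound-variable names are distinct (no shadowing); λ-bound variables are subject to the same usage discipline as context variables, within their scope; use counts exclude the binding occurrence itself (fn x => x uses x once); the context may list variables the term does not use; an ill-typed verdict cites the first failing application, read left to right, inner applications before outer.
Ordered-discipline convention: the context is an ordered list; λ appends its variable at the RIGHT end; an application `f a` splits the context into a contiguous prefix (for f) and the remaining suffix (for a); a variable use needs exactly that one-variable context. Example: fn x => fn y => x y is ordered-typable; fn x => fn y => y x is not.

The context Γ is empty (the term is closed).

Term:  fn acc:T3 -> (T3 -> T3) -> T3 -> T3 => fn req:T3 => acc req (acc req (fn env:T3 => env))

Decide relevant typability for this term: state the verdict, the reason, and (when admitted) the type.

yes — at least one use each (acc, req, env); term : (T3 -> (T3 -> T3) -> T3 -> T3) -> T3 -> T3 -> T3
counts: acc [bound]=2, req [bound]=2, env [bound]=1
uses in reading order: acc, req, acc, req, env
typing: the term checks, with type (T3 -> (T3 -> T3) -> T3 -> T3) -> T3 -> T3 -> T3
summary: ordered ✗ | linear ✗ | affine ✗ | relevant ✓ | unrestricted ✓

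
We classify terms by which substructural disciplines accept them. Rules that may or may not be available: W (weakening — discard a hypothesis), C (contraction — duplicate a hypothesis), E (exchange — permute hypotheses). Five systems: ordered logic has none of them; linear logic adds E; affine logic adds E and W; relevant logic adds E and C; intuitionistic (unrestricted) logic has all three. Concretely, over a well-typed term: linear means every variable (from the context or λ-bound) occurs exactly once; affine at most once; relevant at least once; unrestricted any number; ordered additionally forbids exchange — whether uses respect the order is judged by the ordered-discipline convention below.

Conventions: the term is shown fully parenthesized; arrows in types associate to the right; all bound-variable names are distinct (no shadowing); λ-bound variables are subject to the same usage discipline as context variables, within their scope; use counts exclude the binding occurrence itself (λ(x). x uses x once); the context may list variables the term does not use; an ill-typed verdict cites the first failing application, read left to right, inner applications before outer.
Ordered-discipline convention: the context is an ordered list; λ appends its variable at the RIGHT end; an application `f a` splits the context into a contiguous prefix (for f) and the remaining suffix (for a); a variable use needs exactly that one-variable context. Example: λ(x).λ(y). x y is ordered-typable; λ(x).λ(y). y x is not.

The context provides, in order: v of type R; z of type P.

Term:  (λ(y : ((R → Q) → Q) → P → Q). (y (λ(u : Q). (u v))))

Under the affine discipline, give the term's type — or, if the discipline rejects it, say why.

not well-typed under affine — fails simple typing
usage: v: 1×, z: 0×, y [bound]: 1×, u [bound]: 1×
uses in reading order: y, u, v
typing: ill-typed: non-arrow in function slot: Q
per-discipline verdicts: ordered ✗ · linear ✗ · affine ✗ · relevant ✗ · unrestricted ✗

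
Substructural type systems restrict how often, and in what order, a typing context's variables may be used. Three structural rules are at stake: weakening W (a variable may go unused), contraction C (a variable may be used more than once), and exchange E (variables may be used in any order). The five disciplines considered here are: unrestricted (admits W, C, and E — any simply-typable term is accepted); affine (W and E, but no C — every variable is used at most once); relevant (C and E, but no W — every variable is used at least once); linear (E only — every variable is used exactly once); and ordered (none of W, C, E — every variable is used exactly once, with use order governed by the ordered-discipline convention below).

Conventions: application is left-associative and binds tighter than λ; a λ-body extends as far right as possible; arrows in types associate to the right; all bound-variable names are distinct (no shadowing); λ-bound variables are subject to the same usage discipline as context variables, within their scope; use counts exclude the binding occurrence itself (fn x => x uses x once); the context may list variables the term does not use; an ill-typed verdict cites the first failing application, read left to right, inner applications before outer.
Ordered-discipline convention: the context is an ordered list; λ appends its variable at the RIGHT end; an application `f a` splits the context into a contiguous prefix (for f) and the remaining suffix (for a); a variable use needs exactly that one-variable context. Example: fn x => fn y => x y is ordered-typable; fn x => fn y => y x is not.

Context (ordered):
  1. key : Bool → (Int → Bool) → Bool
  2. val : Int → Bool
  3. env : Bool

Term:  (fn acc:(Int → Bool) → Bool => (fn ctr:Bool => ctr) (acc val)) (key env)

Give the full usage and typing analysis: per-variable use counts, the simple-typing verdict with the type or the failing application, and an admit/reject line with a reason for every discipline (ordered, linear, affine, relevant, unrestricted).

variable uses: key ×1, val ×1, env ×1, acc (λ-bound) ×1, ctr (λ-bound) ×1
use order (left to right): ctr, acc, val, key, env
typing: ✓ — Bool
ordered ✗ (needs exchange: uses follow ctr, acc, val, key, env)
linear ✓ (single use per variable (key, val, env, acc, ctr))
affine ✓ (at most one use each (key, val, env, acc, ctr))
relevant ✓ (at least one use each (key, val, env, acc, ctr))
unrestricted ✓ (type-checks (Bool) and nothing is barred)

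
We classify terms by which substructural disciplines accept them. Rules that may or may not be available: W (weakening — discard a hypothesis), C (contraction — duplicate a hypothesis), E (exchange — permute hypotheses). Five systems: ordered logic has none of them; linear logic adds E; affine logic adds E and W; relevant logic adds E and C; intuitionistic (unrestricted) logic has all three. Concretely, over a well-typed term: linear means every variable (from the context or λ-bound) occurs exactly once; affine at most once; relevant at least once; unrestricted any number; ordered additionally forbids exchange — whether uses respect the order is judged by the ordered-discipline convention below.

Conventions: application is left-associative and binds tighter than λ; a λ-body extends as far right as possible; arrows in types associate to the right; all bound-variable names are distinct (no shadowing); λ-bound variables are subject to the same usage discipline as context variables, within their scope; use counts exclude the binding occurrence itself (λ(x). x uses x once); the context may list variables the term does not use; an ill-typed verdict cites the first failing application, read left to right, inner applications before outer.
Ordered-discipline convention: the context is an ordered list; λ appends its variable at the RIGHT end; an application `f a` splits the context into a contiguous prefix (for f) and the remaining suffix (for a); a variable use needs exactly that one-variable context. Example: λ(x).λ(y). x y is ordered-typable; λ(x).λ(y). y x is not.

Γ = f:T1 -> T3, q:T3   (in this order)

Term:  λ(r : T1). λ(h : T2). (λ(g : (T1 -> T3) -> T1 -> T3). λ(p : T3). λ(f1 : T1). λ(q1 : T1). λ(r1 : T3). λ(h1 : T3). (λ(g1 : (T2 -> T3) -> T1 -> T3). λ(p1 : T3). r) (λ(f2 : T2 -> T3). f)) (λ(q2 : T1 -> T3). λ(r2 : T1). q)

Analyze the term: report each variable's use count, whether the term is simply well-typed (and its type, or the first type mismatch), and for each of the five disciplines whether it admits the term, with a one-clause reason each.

use counts: f=1; q=1; r (λ-bound)=1; h (λ-bound)=0; g (λ-bound)=0; p (λ-bound)=0; f1 (λ-bound)=0; q1 (λ-bound)=0; r1 (λ-bound)=0; h1 (λ-bound)=0; g1 (λ-bound)=0; p1 (λ-bound)=0; f2 (λ-bound)=0; q2 (λ-bound)=0; r2 (λ-bound)=0
uses in reading order: r, f, q
typing: well-typed — term : T1 -> T2 -> T3 -> T1 -> T1 -> T3 -> T3 -> T3 -> T1
ordered: ✗ — h, g, p, f1, q1, r1, h1, g1, p1, f2, q2, r2 never used (weakening)
linear: ✗ — h, g, p, f1, q1, r1, h1, g1, p1, f2, q2, r2 never used (weakening)
affine: ✓ — no duplicate uses among f, q, r, h, g, p, f1, q1, r1, h1, g1, p1, f2, q2, r2
relevant: ✗ — h, g, p, f1, q1, r1, h1, g1, p1, f2, q2, r2 never used (weakening)
unrestricted: ✓ — type-checks (T1 -> T2 -> T3 -> T1 -> T1 -> T3 -> T3 -> T3 -> T1) and nothing is barred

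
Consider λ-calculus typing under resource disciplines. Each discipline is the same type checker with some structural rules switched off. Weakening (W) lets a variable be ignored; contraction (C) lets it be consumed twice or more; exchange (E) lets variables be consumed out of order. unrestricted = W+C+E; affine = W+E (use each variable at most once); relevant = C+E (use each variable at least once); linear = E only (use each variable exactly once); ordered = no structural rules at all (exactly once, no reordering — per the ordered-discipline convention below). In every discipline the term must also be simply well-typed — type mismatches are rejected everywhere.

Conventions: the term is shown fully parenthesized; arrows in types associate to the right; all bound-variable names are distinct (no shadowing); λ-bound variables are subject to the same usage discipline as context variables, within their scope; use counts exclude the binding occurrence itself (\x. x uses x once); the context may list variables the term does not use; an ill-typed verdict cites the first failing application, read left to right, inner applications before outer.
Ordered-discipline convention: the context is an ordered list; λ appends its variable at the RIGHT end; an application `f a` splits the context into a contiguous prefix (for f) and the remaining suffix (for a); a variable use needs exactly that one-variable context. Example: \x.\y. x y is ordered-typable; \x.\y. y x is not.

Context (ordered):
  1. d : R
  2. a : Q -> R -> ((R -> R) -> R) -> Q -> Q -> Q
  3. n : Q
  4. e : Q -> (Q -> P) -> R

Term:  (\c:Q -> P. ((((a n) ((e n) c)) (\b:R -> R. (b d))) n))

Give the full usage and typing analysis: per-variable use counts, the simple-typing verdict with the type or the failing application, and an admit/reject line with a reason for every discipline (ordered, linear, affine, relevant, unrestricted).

counts: d: 1; a: 1; n: 3; e: 1; c (λ-bound): 1; b (λ-bound): 1
uses in reading order: a, n, e, n, c, b, d, n
typing: well-typed at (Q -> P) -> Q -> Q
ordered: ✗ — needs contraction — n ×3
linear: ✗ — needs contraction — n ×3
affine: ✗ — needs contraction — n ×3
relevant: ✓ — none of d, a, n, e, c, b goes unused
unrestricted: ✓ — well-typed at (Q -> P) -> Q -> Q; no restrictions here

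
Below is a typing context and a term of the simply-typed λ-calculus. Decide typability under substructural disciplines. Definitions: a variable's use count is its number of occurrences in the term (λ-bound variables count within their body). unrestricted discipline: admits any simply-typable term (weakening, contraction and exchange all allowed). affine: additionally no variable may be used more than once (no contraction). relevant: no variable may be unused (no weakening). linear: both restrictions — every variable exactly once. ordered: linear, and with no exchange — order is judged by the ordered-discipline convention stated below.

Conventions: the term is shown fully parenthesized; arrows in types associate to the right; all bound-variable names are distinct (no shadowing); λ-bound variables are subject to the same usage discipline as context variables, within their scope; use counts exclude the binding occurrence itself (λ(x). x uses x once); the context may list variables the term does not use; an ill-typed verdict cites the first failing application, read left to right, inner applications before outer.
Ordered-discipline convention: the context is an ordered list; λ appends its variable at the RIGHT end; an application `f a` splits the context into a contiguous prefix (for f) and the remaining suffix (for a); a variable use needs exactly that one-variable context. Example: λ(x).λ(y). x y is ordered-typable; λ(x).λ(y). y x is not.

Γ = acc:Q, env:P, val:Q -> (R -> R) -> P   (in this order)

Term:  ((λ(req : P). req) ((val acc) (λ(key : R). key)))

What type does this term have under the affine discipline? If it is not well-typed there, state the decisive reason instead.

term : P
variable uses: acc: 1; env: 0; val: 1; req (bound): 1; key (bound): 1
use order (left to right): req, val, acc, key
typing: ✓ — P
per-discipline verdicts: ordered ✗; linear ✗; affine ✓; relevant ✗; unrestricted ✓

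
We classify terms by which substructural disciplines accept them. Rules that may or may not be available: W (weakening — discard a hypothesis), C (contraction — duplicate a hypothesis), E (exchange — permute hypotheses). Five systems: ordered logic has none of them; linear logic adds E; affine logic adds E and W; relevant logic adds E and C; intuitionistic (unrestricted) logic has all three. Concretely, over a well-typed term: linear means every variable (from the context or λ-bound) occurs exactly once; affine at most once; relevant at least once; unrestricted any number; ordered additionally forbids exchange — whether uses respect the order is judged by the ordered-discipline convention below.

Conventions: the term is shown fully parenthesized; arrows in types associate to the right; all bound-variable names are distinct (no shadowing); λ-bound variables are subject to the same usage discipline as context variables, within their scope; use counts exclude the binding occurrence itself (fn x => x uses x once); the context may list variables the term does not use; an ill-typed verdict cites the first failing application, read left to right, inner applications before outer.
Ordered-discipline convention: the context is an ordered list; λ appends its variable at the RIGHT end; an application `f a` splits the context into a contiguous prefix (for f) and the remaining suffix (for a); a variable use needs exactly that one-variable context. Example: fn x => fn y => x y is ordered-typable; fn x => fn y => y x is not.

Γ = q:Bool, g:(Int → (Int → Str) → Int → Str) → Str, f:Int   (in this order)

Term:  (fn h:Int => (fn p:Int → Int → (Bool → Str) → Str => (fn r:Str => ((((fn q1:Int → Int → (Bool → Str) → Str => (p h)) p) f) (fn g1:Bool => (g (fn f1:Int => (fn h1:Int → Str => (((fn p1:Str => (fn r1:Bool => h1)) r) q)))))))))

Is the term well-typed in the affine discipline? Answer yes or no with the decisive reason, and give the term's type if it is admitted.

no — repeated use of p ×2
counts: q=1; g=1; f=1; h [bound]=1; p [bound]=2; r [bound]=1; q1 [bound]=0; g1 [bound]=0; f1 [bound]=0; h1 [bound]=1; p1 [bound]=0; r1 [bound]=0
uses in reading order: p, h, p, f, g, h1, r, q
typing: the term checks, with type Int → (Int → Int → (Bool → Str) → Str) → Str → Str
summary: ordered ✗, linear ✗, affine ✗, relevant ✗, unrestricted ✓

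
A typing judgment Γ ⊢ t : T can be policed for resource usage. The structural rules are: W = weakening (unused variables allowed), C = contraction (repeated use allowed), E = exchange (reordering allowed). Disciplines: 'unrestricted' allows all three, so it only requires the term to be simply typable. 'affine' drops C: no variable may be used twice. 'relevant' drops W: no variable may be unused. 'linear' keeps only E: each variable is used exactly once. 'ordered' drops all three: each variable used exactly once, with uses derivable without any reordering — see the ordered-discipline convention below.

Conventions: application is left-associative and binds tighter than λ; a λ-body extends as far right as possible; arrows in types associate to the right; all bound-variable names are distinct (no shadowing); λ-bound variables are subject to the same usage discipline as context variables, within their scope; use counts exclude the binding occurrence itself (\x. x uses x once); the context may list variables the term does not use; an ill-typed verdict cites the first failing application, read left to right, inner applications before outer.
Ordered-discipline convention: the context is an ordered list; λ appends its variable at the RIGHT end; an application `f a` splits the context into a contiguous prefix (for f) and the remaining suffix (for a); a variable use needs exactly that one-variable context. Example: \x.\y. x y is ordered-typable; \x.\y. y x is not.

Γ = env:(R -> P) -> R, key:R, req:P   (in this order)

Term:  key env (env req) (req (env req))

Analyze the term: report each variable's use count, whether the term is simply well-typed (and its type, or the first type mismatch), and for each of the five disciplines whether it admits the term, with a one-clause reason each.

use counts: env=3; key=1; req=3
uses in reading order: key, env, env, req, req, env, req
typing: ill-typed: non-arrow in function slot: R
ordered: ✗ — fails simple typing
linear: ✗ — a type mismatch blocks all five
affine: ✗ — the type mismatch rejects it
relevant: ✗ — not simply typable
unrestricted: ✗ — fails simple typing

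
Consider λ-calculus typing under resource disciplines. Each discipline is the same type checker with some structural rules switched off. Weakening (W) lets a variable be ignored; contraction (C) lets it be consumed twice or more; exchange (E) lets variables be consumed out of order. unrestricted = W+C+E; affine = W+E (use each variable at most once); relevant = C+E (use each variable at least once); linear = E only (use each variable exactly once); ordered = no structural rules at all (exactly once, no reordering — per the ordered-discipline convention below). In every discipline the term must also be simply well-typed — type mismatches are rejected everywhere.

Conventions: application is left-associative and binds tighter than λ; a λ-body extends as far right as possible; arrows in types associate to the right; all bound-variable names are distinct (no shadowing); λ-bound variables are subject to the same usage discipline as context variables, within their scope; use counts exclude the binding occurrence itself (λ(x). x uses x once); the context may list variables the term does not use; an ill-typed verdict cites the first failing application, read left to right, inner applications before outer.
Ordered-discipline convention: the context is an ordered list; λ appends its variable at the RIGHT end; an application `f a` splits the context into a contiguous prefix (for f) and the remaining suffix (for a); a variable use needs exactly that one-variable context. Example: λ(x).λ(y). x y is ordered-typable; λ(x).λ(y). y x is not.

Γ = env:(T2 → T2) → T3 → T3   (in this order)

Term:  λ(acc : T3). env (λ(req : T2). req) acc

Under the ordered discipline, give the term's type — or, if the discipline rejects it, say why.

term : T3 → T3
usage: env=1, acc (bound)=1, req (bound)=1
use order (left to right): env, req, acc
typing: well-typed — term : T3 → T3
per-discipline verdicts: ordered ✓ | linear ✓ | affine ✓ | relevant ✓ | unrestricted ✓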